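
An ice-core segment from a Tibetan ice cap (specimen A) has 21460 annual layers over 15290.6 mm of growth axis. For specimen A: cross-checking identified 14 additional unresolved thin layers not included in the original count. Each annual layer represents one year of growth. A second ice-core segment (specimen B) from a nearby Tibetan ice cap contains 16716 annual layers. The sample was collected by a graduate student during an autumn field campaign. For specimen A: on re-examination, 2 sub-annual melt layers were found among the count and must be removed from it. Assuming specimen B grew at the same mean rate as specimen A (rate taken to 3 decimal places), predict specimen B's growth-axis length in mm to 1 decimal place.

Specimen A: true annual layer count = 21460 − 2 + 14 = 21472.
A: Extension rate ≈ 15290.6 / 21472 = 0.712 mm/yr.
For B, 0.712 mm/year × 16716 years = 11901.8 mm.

11901.8 mm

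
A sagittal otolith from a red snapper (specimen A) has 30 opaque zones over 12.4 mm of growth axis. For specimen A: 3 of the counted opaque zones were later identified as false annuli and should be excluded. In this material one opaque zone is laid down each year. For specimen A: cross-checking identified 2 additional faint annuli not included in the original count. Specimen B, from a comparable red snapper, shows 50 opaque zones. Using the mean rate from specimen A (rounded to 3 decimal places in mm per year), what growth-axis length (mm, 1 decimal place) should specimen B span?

Specimen A: after corrections the count is 30 − 3 + 2 = 29 opaque zones.
A: Extension rate ≈ 12.4 / 29 = 0.428 mm per year.
For B, 0.428 mm/year × 50 years = 21.4 mm.

21.4 mm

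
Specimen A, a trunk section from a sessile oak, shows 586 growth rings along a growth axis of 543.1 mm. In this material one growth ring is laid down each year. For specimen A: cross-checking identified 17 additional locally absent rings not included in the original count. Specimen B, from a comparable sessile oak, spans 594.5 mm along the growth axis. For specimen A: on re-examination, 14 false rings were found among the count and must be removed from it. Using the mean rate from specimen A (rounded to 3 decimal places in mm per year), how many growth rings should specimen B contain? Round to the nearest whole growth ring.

645 growth rings

Specimen A: adjusted count: 586 − 14 + 17 = 589 growth rings.
A: Mean rate = 543.1 mm / 589 years ≈ 0.922 mm per year.
For B, 594.5 / 0.922 = 644.79 years ≈ 645 growth rings.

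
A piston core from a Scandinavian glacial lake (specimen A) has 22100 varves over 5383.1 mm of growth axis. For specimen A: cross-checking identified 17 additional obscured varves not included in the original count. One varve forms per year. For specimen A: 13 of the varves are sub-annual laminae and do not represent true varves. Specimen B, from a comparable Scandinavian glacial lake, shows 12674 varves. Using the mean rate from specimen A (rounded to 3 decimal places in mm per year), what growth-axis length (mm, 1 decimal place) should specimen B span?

3092.5 mm

Specimen A: adjusted count: 22100 − 13 + 17 = 22104 varves.
A: Mean rate = 5383.1 mm / 22104 years ≈ 0.244 mm per year.
B's length ≈ 0.244 × 12674 = 3092.5 mm.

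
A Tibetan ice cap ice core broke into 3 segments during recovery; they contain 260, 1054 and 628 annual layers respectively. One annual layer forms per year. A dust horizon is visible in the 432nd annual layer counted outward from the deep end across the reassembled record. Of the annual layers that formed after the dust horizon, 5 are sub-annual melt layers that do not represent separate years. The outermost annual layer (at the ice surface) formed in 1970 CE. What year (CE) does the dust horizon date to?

Total annual layers = 260 + 1054 + 628 = 1942.
The dust horizon sits at annual layer 432 from the deep end, so 1942 − 432 = 1510 annual layers formed after it.
1510 − 5 false = 1505 true annual layers after the dust horizon.
1970 − 1505 = 465 CE.

465 CE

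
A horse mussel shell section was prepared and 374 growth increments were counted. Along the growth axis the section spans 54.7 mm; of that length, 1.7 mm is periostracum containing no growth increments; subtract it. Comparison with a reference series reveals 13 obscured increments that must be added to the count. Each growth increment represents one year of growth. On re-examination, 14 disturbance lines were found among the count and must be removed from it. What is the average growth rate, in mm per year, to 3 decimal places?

0.142 mm per year

Adjusted count: 374 − 14 + 13 = 373 growth increments.
Net length = 54.7 − 1.7 = 53.0 mm.
Mean rate = 53.0 mm / 373 years ≈ 0.142 mm per year.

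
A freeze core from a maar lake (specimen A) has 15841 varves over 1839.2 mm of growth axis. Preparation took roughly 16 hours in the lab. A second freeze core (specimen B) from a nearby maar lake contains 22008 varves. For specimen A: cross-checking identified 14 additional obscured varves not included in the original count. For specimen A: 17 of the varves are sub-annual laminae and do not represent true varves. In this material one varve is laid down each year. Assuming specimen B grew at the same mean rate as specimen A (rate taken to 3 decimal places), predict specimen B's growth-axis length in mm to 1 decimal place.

Specimen A: correcting the raw count gives 15841 − 17 + 14 = 15838 true varves.
A: 1839.2 mm over 15838 years gives 1839.2 / 15838 ≈ 0.116 mm/year.
B's length ≈ 0.116 × 22008 = 2552.9 mm.

2552.9 mm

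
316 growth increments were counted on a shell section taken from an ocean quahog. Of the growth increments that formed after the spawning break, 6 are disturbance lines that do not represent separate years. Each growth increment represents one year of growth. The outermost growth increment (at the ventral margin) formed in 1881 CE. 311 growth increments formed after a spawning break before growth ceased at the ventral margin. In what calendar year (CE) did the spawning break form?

1576 CE

311 growth increments post-date the spawning break.
311 − 6 false = 305 true growth increments after the spawning break.
Counting back 305 years from 1881 CE places the spawning break in 1881 − 305 = 1576 CE.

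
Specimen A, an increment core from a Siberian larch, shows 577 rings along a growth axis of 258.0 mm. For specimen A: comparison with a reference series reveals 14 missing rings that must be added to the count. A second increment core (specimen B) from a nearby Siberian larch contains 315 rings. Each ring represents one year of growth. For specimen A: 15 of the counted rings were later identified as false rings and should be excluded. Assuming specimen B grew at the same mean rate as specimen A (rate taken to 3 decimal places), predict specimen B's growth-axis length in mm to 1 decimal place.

Specimen A: correcting the raw count gives 577 − 15 + 14 = 576 true rings.
A: Mean rate = 258.0 mm / 576 years ≈ 0.448 mm per year.
B's length ≈ 0.448 × 315 = 141.1 mm.

141.1 mm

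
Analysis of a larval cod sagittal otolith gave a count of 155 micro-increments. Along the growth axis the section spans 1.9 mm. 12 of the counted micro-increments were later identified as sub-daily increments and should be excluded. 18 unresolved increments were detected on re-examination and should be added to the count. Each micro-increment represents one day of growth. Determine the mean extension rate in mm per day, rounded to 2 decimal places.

Correcting the raw count gives 155 − 12 + 18 = 161 true micro-increments.
Mean rate = 1.9 mm / 161 days ≈ 0.01 mm per day.

0.01 mm per day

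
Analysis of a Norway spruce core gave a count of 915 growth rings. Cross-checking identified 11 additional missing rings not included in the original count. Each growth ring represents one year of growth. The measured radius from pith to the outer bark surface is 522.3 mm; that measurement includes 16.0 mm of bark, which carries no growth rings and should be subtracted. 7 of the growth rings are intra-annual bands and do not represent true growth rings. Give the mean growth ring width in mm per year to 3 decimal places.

0.551 mm per year

Correcting the raw count gives 915 − 7 + 11 = 919 true growth rings.
Net length = 522.3 − 16.0 = 506.3 mm.
Mean rate = 506.3 mm / 919 years ≈ 0.551 mm per year.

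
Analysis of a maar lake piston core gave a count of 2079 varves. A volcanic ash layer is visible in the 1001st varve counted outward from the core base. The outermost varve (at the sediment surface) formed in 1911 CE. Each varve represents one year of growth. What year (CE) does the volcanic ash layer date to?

Between varve 1001 and the sediment surface there are 2079 − 1001 = 1078 varves.
1911 − 1078 = 833 CE.

833 CE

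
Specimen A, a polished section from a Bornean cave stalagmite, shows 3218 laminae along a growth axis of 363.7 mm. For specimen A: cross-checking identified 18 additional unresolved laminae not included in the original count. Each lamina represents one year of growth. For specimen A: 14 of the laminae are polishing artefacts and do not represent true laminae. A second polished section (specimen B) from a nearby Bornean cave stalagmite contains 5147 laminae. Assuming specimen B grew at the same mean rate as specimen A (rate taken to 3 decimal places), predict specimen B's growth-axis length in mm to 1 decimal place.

581.6 mm

Specimen A: after corrections the count is 3218 − 14 + 18 = 3222 laminae.
A: Extension rate ≈ 363.7 / 3222 = 0.113 mm/year.
B's length ≈ 0.113 × 5147 = 581.6 mm.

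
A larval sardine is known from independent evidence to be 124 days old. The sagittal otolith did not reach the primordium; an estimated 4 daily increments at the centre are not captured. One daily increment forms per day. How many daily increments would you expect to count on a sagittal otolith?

120 daily increments

At one daily increment per day, 124 days correspond to 124 daily increments.
124 − 4 missed = 120 daily increments expected in the prepared section.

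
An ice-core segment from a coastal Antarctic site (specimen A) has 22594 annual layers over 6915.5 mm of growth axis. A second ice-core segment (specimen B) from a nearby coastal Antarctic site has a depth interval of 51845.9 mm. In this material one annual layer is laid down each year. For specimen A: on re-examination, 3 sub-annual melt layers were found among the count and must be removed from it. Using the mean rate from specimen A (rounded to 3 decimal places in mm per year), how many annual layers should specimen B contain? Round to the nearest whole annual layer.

169431 annual layers

Specimen A: after corrections the count is 22594 − 3 = 22591 annual layers.
A: 6915.5 mm over 22591 years gives 6915.5 / 22591 ≈ 0.306 mm/year.
For B, 51845.9 / 0.306 = 169431.05 years ≈ 169431 annual layers.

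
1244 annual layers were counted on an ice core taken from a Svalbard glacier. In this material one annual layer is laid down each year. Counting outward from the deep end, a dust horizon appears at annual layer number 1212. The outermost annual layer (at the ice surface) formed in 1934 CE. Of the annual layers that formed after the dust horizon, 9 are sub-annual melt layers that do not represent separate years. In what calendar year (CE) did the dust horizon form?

Between annual layer 1212 and the ice surface there are 1244 − 1212 = 32 annual layers.
Removing the 9 false annual layers leaves 32 − 9 = 23 true annual layers beyond the dust horizon.
1934 − 23 = 1911 CE.

1911 CE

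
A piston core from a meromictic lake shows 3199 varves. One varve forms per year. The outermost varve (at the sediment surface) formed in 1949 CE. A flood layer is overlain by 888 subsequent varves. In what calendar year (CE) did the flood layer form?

888 varves formed after the flood layer.
The varve at the sediment surface is 1949 CE, so the flood layer dates to 1949 − 888 = 1061 CE.

1061 CE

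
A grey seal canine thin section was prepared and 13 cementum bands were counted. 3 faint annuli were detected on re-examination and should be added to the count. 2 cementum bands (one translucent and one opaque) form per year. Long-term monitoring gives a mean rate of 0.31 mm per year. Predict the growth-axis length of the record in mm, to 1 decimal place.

2.5 mm

After corrections the count is 13 + 3 = 16 cementum bands.
16 cementum bands at 2 per year is 16 / 2 = 8 years.
8 years at 0.31 mm/year gives 0.31 × 8 = 2.5 mm.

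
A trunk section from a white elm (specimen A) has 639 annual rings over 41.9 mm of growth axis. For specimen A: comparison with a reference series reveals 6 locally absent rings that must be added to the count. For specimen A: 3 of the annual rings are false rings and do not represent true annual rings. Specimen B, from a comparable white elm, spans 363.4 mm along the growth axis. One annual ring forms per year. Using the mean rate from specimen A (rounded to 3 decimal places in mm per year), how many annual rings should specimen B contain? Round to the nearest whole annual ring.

Specimen A: correcting the raw count gives 639 − 3 + 6 = 642 true annual rings.
A: Extension rate ≈ 41.9 / 642 = 0.065 mm/year.
Specimen B: 363.4 mm / 0.065 mm per year = 5590.77 years ≈ 5591 annual rings.

5591 annual rings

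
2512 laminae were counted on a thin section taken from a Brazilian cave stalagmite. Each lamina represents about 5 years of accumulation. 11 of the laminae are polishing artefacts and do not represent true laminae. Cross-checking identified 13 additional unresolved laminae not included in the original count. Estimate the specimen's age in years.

Correcting the raw count gives 2512 − 11 + 13 = 2514 true laminae.
2514 laminae at 5 years each span 2514 × 5 = 12570 years.

12570 yr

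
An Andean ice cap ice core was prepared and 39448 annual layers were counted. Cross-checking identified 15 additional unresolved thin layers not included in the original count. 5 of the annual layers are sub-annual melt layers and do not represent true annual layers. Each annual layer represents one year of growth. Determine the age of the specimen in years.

39458 yr

Correcting the raw count gives 39448 − 5 + 15 = 39458 true annual layers.
With a one-to-one annual layer periodicity this is 39458 years.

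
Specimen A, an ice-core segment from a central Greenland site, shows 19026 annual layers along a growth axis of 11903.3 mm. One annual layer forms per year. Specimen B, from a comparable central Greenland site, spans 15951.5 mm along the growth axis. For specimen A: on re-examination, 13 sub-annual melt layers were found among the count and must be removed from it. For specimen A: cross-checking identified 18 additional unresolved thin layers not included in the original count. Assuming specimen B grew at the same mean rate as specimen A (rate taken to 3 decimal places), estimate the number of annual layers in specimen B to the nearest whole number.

Specimen A: true annual layer count = 19026 − 13 + 18 = 19031.
A: Mean rate = 11903.3 mm / 19031 years ≈ 0.625 mm/yr.
Specimen B: 15951.5 mm / 0.625 mm per year = 25522.40 years ≈ 25522 annual layers.

25522 annual layers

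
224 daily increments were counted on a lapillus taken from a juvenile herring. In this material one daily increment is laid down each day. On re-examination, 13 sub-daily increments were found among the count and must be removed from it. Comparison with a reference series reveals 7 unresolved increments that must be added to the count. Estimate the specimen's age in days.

218 days

Adjusted count: 224 − 13 + 7 = 218 daily increments.
One daily increment per day makes the duration 218 days.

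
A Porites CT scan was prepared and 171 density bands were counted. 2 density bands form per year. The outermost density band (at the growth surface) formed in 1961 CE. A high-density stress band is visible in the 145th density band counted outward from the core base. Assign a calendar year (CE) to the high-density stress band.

1948 CE

Between density band 145 and the growth surface there are 171 − 145 = 26 density bands.
26 density bands at 2 per year is 26 / 2 = 13 years.
Counting back 13 years from 1961 CE places the high-density stress band in 1961 − 13 = 1948 CE.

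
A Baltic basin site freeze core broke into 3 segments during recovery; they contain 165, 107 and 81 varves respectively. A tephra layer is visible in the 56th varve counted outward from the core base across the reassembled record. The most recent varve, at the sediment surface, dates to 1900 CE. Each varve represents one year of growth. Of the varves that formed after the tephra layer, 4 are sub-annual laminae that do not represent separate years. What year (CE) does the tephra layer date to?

Total varves = 165 + 107 + 81 = 353.
The tephra layer sits at varve 56 from the core base, so 353 − 56 = 297 varves formed after it.
297 − 4 false = 293 true varves after the tephra layer.
The varve at the sediment surface is 1900 CE, so the tephra layer dates to 1900 − 293 = 1607 CE.

1607 CE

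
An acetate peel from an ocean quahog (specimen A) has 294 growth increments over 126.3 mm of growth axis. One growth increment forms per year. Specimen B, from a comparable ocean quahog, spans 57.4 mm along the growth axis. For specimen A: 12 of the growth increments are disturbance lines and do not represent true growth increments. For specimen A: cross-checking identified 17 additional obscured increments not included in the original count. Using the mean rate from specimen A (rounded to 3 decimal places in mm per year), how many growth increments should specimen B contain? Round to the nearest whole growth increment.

136 growth increments

Specimen A: adjusted count: 294 − 12 + 17 = 299 growth increments.
A: Mean rate = 126.3 mm / 299 years ≈ 0.422 mm per year.
B spans 57.4 / 0.422 = 136.02 years ≈ 136 growth increments.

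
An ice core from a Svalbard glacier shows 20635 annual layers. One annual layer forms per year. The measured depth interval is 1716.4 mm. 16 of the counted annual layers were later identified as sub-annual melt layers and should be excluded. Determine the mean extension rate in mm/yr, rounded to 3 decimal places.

Adjusted count: 20635 − 16 = 20619 annual layers.
Mean rate = 1716.4 mm / 20619 years ≈ 0.083 mm/yr.

0.083 mm/yr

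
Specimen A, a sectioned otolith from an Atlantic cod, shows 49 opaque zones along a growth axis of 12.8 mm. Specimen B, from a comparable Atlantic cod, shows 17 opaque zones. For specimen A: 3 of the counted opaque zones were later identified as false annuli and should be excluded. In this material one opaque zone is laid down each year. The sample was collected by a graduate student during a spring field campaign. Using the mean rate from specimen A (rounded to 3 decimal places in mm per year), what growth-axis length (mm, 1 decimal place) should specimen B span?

Specimen A: correcting the raw count gives 49 − 3 = 46 true opaque zones.
A: Extension rate ≈ 12.8 / 46 = 0.278 mm/yr.
B's length ≈ 0.278 × 17 = 4.7 mm.

4.7 mm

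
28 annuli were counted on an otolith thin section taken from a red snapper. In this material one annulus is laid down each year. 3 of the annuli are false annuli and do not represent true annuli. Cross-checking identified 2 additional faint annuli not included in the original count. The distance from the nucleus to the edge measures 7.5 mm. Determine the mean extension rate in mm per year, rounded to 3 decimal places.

Correcting the raw count gives 28 − 3 + 2 = 27 true annuli.
7.5 mm over 27 years gives 7.5 / 27 ≈ 0.278 mm per year.

0.278 mm per year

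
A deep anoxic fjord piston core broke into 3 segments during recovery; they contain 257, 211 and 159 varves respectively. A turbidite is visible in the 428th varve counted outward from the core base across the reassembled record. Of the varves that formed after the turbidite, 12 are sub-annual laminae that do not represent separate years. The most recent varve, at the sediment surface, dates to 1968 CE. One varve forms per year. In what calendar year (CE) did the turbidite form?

1781 CE

Total varves = 257 + 211 + 159 = 627.
The turbidite sits at varve 428 from the core base, so 627 − 428 = 199 varves formed after it.
199 − 12 false = 187 true varves after the turbidite.
The varve at the sediment surface is 1968 CE, so the turbidite dates to 1968 − 187 = 1781 CE.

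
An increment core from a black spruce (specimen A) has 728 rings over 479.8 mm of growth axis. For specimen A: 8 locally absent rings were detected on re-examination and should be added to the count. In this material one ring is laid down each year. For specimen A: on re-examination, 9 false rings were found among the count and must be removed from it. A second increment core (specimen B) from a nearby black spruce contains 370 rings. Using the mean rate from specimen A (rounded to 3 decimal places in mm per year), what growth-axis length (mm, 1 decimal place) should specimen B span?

Specimen A: true ring count = 728 − 9 + 8 = 727.
A: Extension rate ≈ 479.8 / 727 = 0.660 mm/yr.
For B, 0.660 mm/year × 370 years = 244.2 mm.

244.2 mm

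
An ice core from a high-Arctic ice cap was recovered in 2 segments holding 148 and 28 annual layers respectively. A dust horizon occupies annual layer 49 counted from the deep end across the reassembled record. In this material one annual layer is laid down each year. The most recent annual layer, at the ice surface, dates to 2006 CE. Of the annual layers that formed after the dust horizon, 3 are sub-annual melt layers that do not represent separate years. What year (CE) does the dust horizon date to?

1882 CE

Total annual layers = 148 + 28 = 176.
The dust horizon sits at annual layer 49 from the deep end, so 176 − 49 = 127 annual layers formed after it.
Removing the 3 false annual layers leaves 127 − 3 = 124 true annual layers beyond the dust horizon.
Counting back 124 years from 2006 CE places the dust horizon in 2006 − 124 = 1882 CE.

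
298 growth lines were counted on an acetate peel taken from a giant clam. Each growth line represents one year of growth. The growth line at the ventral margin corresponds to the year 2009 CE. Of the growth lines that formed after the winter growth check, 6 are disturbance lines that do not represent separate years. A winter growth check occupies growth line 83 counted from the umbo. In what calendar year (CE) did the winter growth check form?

1800 CE

The winter growth check sits at growth line 83 from the umbo, so 298 − 83 = 215 growth lines formed after it.
215 − 6 false = 209 true growth lines after the winter growth check.
The growth line at the ventral margin is 2009 CE, so the winter growth check dates to 2009 − 209 = 1800 CE.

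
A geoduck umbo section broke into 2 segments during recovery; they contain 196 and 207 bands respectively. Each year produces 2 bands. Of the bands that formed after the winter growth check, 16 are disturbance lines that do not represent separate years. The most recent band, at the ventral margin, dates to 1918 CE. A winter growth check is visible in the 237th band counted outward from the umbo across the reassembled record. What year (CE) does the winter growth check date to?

1843 CE

Total bands = 196 + 207 = 403.
Between band 237 and the ventral margin there are 403 − 237 = 166 bands.
Excluding 16 false bands: 166 − 16 = 150.
With 2 bands per year, 150 / 2 = 75 years.
Counting back 75 years from 1918 CE places the winter growth check in 1918 − 75 = 1843 CE.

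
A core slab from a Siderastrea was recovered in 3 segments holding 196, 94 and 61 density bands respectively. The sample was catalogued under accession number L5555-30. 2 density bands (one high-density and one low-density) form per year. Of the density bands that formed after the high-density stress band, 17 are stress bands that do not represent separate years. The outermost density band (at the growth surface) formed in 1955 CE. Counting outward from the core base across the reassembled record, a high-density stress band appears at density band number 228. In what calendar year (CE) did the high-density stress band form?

1902 CE

Total density bands = 196 + 94 + 61 = 351.
Between density band 228 and the growth surface there are 351 − 228 = 123 density bands.
Removing the 17 false density bands leaves 123 − 17 = 106 true density bands beyond the high-density stress band.
With 2 density bands per year, 106 / 2 = 53 years.
1955 − 53 = 1902 CE.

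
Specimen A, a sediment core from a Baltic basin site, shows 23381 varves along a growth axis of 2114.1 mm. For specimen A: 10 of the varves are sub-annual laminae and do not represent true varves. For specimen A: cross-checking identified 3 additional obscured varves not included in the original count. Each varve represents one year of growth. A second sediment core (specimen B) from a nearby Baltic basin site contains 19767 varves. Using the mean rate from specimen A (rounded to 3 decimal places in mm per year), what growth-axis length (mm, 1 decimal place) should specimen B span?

Specimen A: correcting the raw count gives 23381 − 10 + 3 = 23374 true varves.
A: 2114.1 mm over 23374 years gives 2114.1 / 23374 ≈ 0.090 mm/yr.
B's length ≈ 0.090 × 19767 = 1779.0 mm.

1779.0 mm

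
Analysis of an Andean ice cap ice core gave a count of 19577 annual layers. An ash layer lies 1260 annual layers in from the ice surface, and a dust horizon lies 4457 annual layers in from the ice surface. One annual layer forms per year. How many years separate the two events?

The two markers are separated by 4457 − 1260 = 3197 annual layers.
That is 3197 years at one annual layer per year.

3197 yr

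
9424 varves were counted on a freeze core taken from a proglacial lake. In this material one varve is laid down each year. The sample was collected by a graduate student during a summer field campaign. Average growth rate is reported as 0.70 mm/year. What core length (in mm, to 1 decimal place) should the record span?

9424 years of growth are recorded.
9424 years at 0.70 mm/year gives 0.70 × 9424 = 6596.8 mm.

6596.8 mm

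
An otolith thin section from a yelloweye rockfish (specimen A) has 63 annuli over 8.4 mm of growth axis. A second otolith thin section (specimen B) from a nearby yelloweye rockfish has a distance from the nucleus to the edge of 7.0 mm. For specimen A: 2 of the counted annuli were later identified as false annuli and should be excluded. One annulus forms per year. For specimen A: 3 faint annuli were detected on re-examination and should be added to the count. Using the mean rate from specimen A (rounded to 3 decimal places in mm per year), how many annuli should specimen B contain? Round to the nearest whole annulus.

Specimen A: after corrections the count is 63 − 2 + 3 = 64 annuli.
A: Extension rate ≈ 8.4 / 64 = 0.131 mm/yr.
For B, 7.0 / 0.131 = 53.44 years ≈ 53 annuli.

53 annuli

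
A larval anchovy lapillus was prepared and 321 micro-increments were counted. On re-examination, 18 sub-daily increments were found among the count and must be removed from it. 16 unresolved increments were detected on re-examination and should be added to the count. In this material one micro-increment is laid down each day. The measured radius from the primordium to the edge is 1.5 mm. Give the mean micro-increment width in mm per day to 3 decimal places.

0.005 mm per day

After corrections the count is 321 − 18 + 16 = 319 micro-increments.
Mean rate = 1.5 mm / 319 days ≈ 0.005 mm per day.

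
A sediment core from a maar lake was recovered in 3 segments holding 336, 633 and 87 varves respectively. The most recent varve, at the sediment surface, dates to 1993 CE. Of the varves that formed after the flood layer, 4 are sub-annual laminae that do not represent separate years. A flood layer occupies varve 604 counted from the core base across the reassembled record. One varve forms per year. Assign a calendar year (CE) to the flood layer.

1545 CE

Total varves = 336 + 633 + 87 = 1056.
The flood layer sits at varve 604 from the core base, so 1056 − 604 = 452 varves formed after it.
Excluding 4 false varves: 452 − 4 = 448.
1993 − 448 = 1545 CE.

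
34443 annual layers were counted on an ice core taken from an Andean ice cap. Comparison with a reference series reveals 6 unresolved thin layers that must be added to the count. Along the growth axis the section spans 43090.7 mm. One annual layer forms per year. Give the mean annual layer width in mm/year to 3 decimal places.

1.251 mm/year

After corrections the count is 34443 + 6 = 34449 annual layers.
Extension rate ≈ 43090.7 / 34449 = 1.251 mm/year.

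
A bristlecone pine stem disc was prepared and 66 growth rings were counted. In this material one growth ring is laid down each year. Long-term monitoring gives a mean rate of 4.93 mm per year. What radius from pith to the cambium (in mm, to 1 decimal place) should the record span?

325.4 mm

The record spans 66 years at 4.93 mm per year.
66 years at 4.93 mm/year gives 4.93 × 66 = 325.4 mm.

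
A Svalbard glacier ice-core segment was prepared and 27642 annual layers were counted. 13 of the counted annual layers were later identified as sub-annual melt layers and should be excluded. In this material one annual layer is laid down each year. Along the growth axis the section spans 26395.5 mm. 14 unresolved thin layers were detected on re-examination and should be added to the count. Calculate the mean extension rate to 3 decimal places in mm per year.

0.955 mm per year

True annual layer count = 27642 − 13 + 14 = 27643.
26395.5 mm over 27643 years gives 26395.5 / 27643 ≈ 0.955 mm per year.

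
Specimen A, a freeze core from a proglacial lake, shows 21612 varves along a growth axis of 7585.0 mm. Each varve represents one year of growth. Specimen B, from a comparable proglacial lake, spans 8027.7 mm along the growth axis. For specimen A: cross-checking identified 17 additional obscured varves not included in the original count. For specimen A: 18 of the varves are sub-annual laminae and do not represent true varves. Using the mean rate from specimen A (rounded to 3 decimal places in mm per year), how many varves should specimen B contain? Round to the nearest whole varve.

22871 varves

Specimen A: after corrections the count is 21612 − 18 + 17 = 21611 varves.
A: Mean rate = 7585.0 mm / 21611 years ≈ 0.351 mm/year.
B spans 8027.7 / 0.351 = 22870.94 years ≈ 22871 varves.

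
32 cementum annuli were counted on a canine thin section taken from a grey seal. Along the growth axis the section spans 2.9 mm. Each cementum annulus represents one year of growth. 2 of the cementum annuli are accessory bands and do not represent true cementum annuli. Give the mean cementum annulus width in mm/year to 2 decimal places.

0.10 mm/year

After corrections the count is 32 − 2 = 30 cementum annuli.
2.9 mm over 30 years gives 2.9 / 30 ≈ 0.10 mm/year.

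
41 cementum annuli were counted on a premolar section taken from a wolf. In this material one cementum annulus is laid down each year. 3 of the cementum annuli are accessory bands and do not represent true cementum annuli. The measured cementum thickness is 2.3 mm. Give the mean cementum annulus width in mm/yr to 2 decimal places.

0.06 mm/yr

True cementum annulus count = 41 − 3 = 38.
2.3 mm over 38 years gives 2.3 / 38 ≈ 0.06 mm/yr.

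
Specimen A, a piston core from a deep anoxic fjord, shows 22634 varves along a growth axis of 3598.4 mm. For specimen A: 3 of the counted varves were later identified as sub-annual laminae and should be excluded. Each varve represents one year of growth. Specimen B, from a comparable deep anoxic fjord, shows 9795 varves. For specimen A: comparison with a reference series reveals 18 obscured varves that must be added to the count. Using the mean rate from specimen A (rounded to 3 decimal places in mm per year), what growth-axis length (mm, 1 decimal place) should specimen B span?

Specimen A: true varve count = 22634 − 3 + 18 = 22649.
A: Mean rate = 3598.4 mm / 22649 years ≈ 0.159 mm per year.
For B, 0.159 mm/year × 9795 years = 1557.4 mm.

1557.4 mm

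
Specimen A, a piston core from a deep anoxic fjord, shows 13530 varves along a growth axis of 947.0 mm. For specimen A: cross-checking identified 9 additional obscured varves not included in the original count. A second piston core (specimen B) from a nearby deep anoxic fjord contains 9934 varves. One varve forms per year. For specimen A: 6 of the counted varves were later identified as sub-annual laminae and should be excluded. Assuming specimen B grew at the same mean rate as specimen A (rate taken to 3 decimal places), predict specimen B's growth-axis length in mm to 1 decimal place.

695.4 mm

Specimen A: adjusted count: 13530 − 6 + 9 = 13533 varves.
A: 947.0 mm over 13533 years gives 947.0 / 13533 ≈ 0.070 mm/yr.
B's length ≈ 0.070 × 9934 = 695.4 mm.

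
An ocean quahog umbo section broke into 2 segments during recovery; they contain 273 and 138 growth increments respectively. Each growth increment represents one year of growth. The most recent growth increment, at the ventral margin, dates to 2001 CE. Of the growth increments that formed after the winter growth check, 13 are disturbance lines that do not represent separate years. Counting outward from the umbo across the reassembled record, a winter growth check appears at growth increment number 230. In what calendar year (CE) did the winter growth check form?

Total growth increments = 273 + 138 = 411.
Between growth increment 230 and the ventral margin there are 411 − 230 = 181 growth increments.
Removing the 13 false growth increments leaves 181 − 13 = 168 true growth increments beyond the winter growth check.
2001 − 168 = 1833 CE.

1833 CE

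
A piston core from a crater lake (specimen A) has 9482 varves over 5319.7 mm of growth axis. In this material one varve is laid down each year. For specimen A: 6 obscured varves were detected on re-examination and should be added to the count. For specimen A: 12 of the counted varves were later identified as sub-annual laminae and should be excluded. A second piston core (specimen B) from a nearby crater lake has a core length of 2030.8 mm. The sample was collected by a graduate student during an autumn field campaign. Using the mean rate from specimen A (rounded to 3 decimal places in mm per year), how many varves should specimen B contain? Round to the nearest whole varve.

3620 varves

Specimen A: adjusted count: 9482 − 12 + 6 = 9476 varves.
A: 5319.7 mm over 9476 years gives 5319.7 / 9476 ≈ 0.561 mm/year.
Specimen B: 2030.8 mm / 0.561 mm per year = 3619.96 years ≈ 3620 varves.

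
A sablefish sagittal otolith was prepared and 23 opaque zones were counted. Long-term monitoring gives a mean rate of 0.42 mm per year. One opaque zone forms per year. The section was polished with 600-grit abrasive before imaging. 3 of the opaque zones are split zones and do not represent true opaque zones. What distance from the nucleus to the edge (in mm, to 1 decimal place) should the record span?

Correcting the raw count gives 23 − 3 = 20 true opaque zones.
Length ≈ 0.42 × 20 = 8.4 mm.

8.4 mm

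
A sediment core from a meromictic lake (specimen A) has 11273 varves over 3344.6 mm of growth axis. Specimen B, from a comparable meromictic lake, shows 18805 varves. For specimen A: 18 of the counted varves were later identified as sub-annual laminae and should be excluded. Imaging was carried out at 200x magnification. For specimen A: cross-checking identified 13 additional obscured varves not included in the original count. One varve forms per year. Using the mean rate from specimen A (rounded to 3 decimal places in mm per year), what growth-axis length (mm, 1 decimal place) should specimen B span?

5585.1 mm

Specimen A: true varve count = 11273 − 18 + 13 = 11268.
A: Extension rate ≈ 3344.6 / 11268 = 0.297 mm/year.
B's length ≈ 0.297 × 18805 = 5585.1 mm.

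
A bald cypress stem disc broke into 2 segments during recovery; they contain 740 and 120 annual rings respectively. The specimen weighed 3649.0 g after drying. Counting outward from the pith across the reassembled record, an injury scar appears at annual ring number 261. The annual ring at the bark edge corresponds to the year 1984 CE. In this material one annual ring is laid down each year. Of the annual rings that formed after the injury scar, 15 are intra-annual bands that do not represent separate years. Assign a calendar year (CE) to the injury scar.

1400 CE

Total annual rings = 740 + 120 = 860.
The injury scar sits at annual ring 261 from the pith, so 860 − 261 = 599 annual rings formed after it.
599 − 15 false = 584 true annual rings after the injury scar.
The annual ring at the bark edge is 1984 CE, so the injury scar dates to 1984 − 584 = 1400 CE.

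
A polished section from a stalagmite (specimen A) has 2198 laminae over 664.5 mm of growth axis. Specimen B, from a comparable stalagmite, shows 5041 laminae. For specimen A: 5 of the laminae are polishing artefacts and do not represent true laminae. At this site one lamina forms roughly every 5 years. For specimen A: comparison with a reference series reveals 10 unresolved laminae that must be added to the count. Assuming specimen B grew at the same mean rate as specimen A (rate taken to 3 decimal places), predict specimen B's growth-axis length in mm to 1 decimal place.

Specimen A: true lamina count = 2198 − 5 + 10 = 2203.
Specimen A: 2203 laminae at 5 years each span 2203 × 5 = 11015 years.
A: Mean rate = 664.5 mm / 11015 years ≈ 0.060 mm/yr.
Specimen B: 5041 laminae at 5 years each span 5041 × 5 = 25205 years. Length of B = 0.060 × 25205 = 1512.3 mm.

1512.3 mm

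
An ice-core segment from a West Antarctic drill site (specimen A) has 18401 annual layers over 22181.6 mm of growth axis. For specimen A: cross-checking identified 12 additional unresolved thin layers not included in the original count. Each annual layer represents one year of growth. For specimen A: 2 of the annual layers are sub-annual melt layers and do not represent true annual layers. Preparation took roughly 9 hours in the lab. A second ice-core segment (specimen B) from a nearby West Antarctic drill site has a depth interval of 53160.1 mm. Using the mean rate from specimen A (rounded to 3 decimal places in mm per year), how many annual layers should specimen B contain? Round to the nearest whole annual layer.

44116 annual layers

Specimen A: adjusted count: 18401 − 2 + 12 = 18411 annual layers.
A: 22181.6 mm over 18411 years gives 22181.6 / 18411 ≈ 1.205 mm per year.
B spans 53160.1 / 1.205 = 44116.27 years ≈ 44116 annual layers.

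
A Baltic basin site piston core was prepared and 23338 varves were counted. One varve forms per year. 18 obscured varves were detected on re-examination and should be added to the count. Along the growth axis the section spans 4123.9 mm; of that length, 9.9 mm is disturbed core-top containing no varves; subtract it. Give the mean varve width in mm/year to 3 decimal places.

True varve count = 23338 + 18 = 23356.
Net length = 4123.9 − 9.9 = 4114.0 mm.
Mean rate = 4114.0 mm / 23356 years ≈ 0.176 mm/year.

0.176 mm/year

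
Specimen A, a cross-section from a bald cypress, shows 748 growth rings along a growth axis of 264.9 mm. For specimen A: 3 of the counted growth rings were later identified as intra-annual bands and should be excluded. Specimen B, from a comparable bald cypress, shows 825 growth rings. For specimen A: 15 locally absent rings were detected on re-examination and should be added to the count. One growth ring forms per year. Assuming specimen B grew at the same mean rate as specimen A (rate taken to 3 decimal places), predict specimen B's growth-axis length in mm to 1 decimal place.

Specimen A: adjusted count: 748 − 3 + 15 = 760 growth rings.
A: Extension rate ≈ 264.9 / 760 = 0.349 mm/yr.
For B, 0.349 mm/year × 825 years = 287.9 mm.

287.9 mm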